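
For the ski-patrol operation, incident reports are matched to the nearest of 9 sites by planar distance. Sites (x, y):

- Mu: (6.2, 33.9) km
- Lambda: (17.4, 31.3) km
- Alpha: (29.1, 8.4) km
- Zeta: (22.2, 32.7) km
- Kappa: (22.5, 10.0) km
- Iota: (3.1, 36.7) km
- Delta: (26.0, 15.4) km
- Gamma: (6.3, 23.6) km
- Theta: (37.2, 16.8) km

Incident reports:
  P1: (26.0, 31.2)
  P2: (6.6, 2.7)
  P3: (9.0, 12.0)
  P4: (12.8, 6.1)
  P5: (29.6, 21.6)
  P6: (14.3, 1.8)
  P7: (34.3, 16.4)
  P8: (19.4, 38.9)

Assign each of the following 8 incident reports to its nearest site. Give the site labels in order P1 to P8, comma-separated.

Zeta, Kappa, Gamma, Kappa, Delta, Kappa, Theta, Zeta

P1 → Zeta (d²=16.69)
P2 → Kappa (d²=306.10)
P3 → Gamma (d²=141.85)
P4 → Kappa (d²=109.30)
P5 → Delta (d²=51.40)
P6 → Kappa (d²=134.48)
P7 → Theta (d²=8.57)
P8 → Zeta (d²=46.28)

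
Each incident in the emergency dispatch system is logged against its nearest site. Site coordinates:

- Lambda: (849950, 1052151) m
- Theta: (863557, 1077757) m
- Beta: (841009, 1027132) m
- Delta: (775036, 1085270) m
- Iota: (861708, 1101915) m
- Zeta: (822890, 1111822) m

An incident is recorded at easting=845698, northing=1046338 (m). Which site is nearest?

Squared distances to each site:
Lambda: 51870473.000; Theta: 1306097442.000; Beta: 390857157.000; Delta: 6508818868.000; Iota: 3345123029.000; Zeta: 4808359120.000.
Minimum at Lambda.

Lambda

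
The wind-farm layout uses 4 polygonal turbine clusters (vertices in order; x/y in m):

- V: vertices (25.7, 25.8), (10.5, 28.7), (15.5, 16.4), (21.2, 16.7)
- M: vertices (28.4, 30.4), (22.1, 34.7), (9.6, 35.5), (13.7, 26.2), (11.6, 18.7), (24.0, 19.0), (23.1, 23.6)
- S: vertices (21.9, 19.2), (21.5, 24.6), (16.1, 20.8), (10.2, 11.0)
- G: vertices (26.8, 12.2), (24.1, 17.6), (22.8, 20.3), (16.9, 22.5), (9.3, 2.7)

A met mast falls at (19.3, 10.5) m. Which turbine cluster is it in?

G

Cast a ray rightward from (19.3, 10.5). For each polygon, the edges (by vertex number in listed order) whose endpoints lie on opposite sides of y = 10.5, where each meets that height, and whether that is right or left of the point:
V: no edge straddles that height → 0 crossings.
M: no edge straddles that height → 0 crossings.
S: no edge straddles that height → 0 crossings.
G: 4–5 at x≈12.29 (left), 5–1 at x≈23.67 (right) → 1 crossing.
Only G has an odd count, so the point is inside G.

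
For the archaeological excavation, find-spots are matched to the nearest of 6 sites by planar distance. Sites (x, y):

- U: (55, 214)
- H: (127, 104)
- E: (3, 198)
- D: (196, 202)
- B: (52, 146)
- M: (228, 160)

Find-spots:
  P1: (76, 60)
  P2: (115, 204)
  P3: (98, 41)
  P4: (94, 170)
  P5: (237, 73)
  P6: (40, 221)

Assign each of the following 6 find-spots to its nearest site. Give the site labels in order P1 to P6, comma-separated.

P1 → H (d²=4537.00)
P2 → U (d²=3700.00)
P3 → H (d²=4810.00)
P4 → B (d²=2340.00)
P5 → M (d²=7650.00)
P6 → U (d²=274.00)

H, U, H, B, M, U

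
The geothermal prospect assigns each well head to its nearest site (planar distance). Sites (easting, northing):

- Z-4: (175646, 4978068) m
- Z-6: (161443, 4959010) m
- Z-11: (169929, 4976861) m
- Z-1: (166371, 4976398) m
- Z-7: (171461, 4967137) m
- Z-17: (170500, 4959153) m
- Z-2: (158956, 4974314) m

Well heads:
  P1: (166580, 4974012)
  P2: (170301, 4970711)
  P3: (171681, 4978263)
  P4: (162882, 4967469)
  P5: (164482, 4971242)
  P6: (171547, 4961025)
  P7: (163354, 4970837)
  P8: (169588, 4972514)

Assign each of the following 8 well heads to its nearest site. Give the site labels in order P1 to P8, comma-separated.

Z-1, Z-7, Z-11, Z-2, Z-1, Z-17, Z-2, Z-11

P1 → Z-1 (d²=5736677.00)
P2 → Z-7 (d²=14119076.00)
P3 → Z-11 (d²=5035108.00)
P4 → Z-2 (d²=62267501.00)
P5 → Z-1 (d²=30152657.00)
P6 → Z-17 (d²=4600593.00)
P7 → Z-2 (d²=31431933.00)
P8 → Z-11 (d²=19012690.00)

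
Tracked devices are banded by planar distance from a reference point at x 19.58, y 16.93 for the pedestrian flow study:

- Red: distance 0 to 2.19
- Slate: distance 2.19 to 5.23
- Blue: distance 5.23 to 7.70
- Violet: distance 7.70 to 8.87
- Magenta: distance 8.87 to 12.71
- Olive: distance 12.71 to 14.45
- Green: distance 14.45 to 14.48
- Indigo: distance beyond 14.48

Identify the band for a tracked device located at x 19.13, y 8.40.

Violet

Distance = √((19.13−19.58)² + (8.40−16.93)²) = √(0.202 + 72.761) = 8.542.
7.70 ≤ 8.542 < 8.87 → Violet.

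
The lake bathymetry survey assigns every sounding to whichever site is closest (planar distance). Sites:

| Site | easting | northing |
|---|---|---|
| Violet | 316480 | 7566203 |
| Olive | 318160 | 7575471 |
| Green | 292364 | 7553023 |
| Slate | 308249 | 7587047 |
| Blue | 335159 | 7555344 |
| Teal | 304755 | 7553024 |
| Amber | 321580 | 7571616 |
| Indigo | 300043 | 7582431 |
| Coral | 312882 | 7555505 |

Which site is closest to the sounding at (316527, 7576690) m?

Squared distances to each site:
Violet: 109979378.000; Olive: 4152650.000; Green: 1143977458.000; Slate: 175792733.000; Blue: 802803140.000; Teal: 698659540.000; Amber: 51278285.000; Indigo: 304681337.000; Coral: 462090250.000.
Minimum at Olive.

Olive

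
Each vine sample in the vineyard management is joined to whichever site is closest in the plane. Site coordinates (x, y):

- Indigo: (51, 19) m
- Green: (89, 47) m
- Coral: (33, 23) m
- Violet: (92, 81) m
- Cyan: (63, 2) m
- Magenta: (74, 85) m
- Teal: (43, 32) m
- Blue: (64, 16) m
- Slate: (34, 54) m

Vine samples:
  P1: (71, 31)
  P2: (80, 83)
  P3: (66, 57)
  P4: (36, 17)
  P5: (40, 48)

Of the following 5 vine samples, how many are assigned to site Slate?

P1 → Blue
P2 → Magenta
P3 → Green
P4 → Coral
P5 → Slate
1 of the 5 goes to Slate.

1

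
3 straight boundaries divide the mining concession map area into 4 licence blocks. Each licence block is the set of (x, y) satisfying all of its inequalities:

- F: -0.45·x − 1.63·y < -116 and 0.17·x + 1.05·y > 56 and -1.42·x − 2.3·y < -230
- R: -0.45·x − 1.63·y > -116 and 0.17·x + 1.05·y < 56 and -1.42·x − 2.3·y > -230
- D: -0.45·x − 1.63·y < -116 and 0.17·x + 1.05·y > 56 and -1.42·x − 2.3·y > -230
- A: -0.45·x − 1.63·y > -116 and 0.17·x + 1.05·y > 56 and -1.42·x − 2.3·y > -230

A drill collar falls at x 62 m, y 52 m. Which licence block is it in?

-0.45·62 − 1.63·52 = -112.660, which is > -116
0.17·62 + 1.05·52 = 65.140, which is > 56
-1.42·62 − 2.3·52 = -207.640, which is > -230
This sign pattern matches A.

A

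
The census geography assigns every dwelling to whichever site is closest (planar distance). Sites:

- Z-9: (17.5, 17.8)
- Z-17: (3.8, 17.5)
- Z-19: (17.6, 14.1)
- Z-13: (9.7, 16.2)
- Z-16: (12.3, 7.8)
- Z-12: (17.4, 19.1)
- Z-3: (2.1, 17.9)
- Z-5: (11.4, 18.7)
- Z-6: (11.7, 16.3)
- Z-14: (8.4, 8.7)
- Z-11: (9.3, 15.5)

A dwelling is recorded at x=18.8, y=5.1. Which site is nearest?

Z-16

Squared distances to each site:
Z-9: 162.980; Z-17: 378.760; Z-19: 82.440; Z-13: 206.020; Z-16: 49.540; Z-12: 197.960; Z-3: 442.730; Z-5: 239.720; Z-6: 175.850; Z-14: 121.120; Z-11: 198.410.
Minimum at Z-16.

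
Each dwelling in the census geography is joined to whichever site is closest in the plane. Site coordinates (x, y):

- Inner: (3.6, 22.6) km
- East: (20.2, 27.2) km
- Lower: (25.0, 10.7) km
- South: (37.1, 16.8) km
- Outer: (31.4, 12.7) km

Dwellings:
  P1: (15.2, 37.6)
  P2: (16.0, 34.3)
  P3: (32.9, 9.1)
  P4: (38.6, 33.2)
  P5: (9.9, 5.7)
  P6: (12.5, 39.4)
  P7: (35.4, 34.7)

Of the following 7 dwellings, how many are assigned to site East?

4

P1 → East
P2 → East
P3 → Outer
P4 → South
P5 → Lower
P6 → East
P7 → East
4 of the 7 go to East.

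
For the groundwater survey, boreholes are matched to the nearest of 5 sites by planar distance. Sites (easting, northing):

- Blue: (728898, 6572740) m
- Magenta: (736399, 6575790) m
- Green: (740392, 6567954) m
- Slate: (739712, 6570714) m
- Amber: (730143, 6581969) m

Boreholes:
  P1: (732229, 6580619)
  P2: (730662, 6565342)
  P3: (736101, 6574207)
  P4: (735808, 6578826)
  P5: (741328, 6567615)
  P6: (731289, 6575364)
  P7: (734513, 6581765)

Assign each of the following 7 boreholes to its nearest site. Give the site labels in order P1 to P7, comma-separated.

Amber, Blue, Magenta, Magenta, Green, Blue, Amber

P1 → Amber (d²=6173896.00)
P2 → Blue (d²=57842100.00)
P3 → Magenta (d²=2594693.00)
P4 → Magenta (d²=9566577.00)
P5 → Green (d²=991017.00)
P6 → Blue (d²=12602257.00)
P7 → Amber (d²=19138516.00)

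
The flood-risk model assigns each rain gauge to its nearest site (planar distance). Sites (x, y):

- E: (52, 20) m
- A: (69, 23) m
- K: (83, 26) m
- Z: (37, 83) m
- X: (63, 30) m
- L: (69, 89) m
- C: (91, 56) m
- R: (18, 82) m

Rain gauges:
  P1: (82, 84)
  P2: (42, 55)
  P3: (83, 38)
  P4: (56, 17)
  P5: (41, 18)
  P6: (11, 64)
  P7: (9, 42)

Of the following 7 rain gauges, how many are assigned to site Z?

1

P1 → L
P2 → Z
P3 → K
P4 → E
P5 → E
P6 → R
P7 → R
1 of the 7 goes to Z.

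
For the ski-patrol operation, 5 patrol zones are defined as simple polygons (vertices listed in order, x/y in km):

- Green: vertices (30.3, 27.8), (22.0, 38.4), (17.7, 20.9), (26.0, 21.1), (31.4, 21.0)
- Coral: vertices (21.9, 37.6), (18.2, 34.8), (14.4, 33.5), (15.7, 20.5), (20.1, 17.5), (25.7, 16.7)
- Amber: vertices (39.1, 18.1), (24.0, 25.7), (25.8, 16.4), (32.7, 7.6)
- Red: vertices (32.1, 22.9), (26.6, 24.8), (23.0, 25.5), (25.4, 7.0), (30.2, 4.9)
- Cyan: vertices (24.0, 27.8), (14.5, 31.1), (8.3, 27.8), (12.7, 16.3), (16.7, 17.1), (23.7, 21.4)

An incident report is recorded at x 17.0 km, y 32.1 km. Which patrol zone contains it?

Cast a ray rightward from (17.0, 32.1). For each polygon, the edges (by vertex number in listed order) whose endpoints lie on opposite sides of y = 32.1, where each meets that height, and whether that is right or left of the point:
Green: 1–2 at x≈26.93 (right), 2–3 at x≈20.45 (right) → 2 crossings.
Coral: 3–4 at x≈14.54 (left), 6–1 at x≈22.90 (right) → 1 crossing.
Amber: no edge straddles that height → 0 crossings.
Red: no edge straddles that height → 0 crossings.
Cyan: no edge straddles that height → 0 crossings.
Only Coral has an odd count, so the point is inside Coral.

Coral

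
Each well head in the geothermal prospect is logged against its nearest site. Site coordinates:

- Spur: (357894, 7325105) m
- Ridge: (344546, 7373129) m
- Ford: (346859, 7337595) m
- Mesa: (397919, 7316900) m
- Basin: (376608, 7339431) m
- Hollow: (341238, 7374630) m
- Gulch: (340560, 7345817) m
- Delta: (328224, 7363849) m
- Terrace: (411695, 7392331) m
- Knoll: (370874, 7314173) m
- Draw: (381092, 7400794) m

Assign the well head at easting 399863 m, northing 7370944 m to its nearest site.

Squared distances to each site:
Spur: 3862610882.000; Ridge: 3064744714.000; Ford: 3921579817.000; Mesa: 2924533072.000; Basin: 1533864194.000; Hollow: 3450477221.000; Gulch: 4148211938.000; Delta: 5182485346.000; Terrace: 597399993.000; Knoll: 4063308562.000; Draw: 1243372941.000.
Minimum at Terrace.

Terrace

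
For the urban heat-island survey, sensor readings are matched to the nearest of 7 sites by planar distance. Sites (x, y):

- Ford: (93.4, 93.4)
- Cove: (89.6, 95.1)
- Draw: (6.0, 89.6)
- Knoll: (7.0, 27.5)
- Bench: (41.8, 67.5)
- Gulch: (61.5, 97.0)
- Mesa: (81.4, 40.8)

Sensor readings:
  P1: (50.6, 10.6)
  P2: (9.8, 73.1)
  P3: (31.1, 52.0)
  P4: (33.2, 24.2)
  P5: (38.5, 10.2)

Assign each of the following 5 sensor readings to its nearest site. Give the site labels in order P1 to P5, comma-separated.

P1 → Mesa (d²=1860.68)
P2 → Draw (d²=286.69)
P3 → Bench (d²=354.74)
P4 → Knoll (d²=697.33)
P5 → Knoll (d²=1291.54)

Mesa, Draw, Bench, Knoll, Knoll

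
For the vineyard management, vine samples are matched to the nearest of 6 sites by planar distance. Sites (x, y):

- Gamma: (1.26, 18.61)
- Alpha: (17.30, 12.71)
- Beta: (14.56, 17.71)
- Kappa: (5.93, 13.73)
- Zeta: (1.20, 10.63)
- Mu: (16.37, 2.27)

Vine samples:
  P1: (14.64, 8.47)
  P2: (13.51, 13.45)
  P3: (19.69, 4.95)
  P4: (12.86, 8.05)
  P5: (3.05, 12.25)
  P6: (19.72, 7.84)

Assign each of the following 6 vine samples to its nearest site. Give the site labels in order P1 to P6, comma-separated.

Alpha, Alpha, Mu, Alpha, Zeta, Alpha

P1 → Alpha (d²=25.05)
P2 → Alpha (d²=14.91)
P3 → Mu (d²=18.20)
P4 → Alpha (d²=41.43)
P5 → Zeta (d²=6.05)
P6 → Alpha (d²=29.57)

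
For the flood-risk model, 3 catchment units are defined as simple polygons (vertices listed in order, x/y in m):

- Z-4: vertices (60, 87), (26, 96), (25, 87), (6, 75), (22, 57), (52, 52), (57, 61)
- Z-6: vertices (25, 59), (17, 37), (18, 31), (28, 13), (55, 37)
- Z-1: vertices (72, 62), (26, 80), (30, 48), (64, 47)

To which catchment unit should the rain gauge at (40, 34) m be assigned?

Z-6

Cast a ray rightward from (40, 34). For each polygon, the edges (by vertex number in listed order) whose endpoints lie on opposite sides of y = 34, where each meets that height, and whether that is right or left of the point:
Z-4: no edge straddles that height → 0 crossings.
Z-6: 2–3 at x≈17.5 (left), 4–5 at x≈51.6 (right) → 1 crossing.
Z-1: no edge straddles that height → 0 crossings.
Only Z-6 has an odd count, so the point is inside Z-6.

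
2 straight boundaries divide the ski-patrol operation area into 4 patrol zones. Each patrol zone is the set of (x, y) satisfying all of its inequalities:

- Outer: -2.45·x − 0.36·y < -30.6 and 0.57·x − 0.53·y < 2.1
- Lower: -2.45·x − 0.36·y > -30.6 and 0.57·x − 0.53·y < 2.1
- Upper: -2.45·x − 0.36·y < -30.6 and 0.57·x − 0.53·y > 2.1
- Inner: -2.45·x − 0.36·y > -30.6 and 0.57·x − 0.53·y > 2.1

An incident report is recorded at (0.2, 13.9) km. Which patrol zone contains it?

Lower

-2.45·0.2 − 0.36·13.9 = -5.494, which is > -30.6
0.57·0.2 − 0.53·13.9 = -7.253, which is < 2.1
This sign pattern matches Lower.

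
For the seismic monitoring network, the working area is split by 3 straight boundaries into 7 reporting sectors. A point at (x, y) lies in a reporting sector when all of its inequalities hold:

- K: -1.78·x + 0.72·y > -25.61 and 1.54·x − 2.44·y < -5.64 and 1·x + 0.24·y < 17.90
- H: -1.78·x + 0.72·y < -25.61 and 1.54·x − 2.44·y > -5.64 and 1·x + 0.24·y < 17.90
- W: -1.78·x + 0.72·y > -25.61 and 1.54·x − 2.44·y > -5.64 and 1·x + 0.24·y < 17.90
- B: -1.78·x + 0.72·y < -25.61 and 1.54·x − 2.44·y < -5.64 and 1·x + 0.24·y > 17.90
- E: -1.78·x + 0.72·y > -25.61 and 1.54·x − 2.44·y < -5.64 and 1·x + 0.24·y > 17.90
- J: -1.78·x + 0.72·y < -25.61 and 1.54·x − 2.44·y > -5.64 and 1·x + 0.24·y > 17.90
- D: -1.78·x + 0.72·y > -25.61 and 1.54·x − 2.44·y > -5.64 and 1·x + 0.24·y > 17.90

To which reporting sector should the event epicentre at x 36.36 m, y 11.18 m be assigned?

-1.78·36.36 + 0.72·11.18 = -56.671, which is < -25.61
1.54·36.36 − 2.44·11.18 = 28.715, which is > -5.64
1·36.36 + 0.24·11.18 = 39.043, which is > 17.90
This sign pattern matches J.

J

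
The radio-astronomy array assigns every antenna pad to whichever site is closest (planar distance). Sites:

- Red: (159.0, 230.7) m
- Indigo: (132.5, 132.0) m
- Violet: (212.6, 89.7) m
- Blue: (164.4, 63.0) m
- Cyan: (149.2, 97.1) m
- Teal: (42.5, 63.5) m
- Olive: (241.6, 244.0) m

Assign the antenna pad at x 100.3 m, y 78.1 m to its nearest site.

Squared distances to each site:
Red: 26732.450; Indigo: 3942.050; Violet: 12745.850; Blue: 4336.820; Cyan: 2752.210; Teal: 3554.000; Olive: 47488.500.
Minimum at Cyan.

Cyan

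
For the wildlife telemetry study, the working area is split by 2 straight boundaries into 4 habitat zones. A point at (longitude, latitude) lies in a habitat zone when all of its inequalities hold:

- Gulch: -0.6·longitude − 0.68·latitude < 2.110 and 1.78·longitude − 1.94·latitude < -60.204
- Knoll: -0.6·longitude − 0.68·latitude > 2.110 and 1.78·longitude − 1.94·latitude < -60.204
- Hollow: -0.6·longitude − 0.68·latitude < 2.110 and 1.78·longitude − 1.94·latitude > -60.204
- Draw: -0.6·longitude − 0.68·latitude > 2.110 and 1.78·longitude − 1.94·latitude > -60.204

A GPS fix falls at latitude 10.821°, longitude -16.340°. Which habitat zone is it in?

-0.6·-16.340 − 0.68·10.821 = 2.446, which is > 2.110
1.78·-16.340 − 1.94·10.821 = -50.078, which is > -60.204
This sign pattern matches Draw.

Draw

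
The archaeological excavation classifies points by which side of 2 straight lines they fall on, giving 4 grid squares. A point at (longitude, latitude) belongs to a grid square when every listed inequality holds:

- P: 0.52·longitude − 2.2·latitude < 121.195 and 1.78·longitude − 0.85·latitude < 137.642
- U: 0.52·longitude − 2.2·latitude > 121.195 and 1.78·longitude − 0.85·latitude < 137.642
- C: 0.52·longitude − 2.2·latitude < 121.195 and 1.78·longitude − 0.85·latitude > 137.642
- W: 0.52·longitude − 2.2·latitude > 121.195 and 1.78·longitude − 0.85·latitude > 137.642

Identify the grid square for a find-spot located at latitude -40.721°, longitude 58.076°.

C

0.52·58.076 − 2.2·-40.721 = 119.786, which is < 121.195
1.78·58.076 − 0.85·-40.721 = 137.988, which is > 137.642
This sign pattern matches C.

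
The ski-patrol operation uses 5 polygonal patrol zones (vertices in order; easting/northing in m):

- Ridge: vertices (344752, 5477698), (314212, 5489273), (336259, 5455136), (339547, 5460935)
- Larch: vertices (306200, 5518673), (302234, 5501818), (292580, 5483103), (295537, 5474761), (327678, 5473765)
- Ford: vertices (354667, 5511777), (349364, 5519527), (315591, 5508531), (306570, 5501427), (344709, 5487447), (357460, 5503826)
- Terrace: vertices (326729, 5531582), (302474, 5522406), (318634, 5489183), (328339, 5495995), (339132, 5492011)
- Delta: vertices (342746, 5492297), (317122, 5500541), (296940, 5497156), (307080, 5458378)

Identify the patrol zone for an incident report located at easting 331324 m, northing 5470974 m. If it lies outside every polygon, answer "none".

Ridge

Cast a ray rightward from (331324, 5470974). For each polygon, the edges (by vertex number in listed order) whose endpoints lie on opposite sides of northing = 5470974, where each meets that height, and whether that is right or left of the point:
Ridge: 2–3 at easting≈326030.2 (left), 4–1 at easting≈342664.2 (right) → 1 crossing.
Larch: no edge straddles that height → 0 crossings.
Ford: no edge straddles that height → 0 crossings.
Terrace: no edge straddles that height → 0 crossings.
Delta: 3–4 at easting≈303786.3 (left), 4–1 at easting≈320324.8 (left) → 0 crossings.
Only Ridge has an odd count, so the point is inside Ridge.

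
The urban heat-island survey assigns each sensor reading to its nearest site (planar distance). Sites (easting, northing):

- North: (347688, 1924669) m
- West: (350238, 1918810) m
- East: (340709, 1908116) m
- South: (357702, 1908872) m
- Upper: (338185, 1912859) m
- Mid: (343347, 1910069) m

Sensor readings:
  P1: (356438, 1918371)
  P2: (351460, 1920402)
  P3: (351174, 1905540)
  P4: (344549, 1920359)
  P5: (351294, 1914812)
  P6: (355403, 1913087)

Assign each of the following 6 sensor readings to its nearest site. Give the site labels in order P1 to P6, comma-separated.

P1 → West (d²=38632721.00)
P2 → West (d²=4027748.00)
P3 → South (d²=53717008.00)
P4 → North (d²=28429421.00)
P5 → West (d²=17099140.00)
P6 → South (d²=23051626.00)

West, West, South, North, West, South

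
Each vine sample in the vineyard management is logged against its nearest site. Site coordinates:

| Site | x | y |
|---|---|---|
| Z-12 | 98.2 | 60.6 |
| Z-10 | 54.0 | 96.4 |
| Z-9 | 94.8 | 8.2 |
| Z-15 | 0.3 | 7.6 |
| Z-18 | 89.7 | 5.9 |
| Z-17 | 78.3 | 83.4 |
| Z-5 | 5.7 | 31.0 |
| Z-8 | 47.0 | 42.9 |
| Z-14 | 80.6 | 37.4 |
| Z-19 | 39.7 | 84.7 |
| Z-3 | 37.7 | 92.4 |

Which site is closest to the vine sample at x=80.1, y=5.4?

Squared distances to each site:
Z-12: 3374.650; Z-10: 8962.210; Z-9: 223.930; Z-15: 6372.880; Z-18: 92.410; Z-17: 6087.240; Z-5: 6190.720; Z-8: 2501.860; Z-14: 1024.250; Z-19: 7920.650; Z-3: 9366.760.
Minimum at Z-18.

Z-18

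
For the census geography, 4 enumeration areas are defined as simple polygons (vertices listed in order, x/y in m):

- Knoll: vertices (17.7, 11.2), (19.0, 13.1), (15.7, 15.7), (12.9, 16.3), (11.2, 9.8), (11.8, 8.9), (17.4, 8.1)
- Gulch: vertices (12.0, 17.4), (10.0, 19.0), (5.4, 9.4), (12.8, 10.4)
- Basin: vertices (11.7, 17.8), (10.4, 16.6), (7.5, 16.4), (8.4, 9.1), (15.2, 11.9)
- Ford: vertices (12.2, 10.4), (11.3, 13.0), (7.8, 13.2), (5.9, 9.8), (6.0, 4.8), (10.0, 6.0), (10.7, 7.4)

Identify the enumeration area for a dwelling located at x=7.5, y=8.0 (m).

Cast a ray rightward from (7.5, 8.0). For each polygon, the edges (by vertex number in listed order) whose endpoints lie on opposite sides of y = 8.0, where each meets that height, and whether that is right or left of the point:
Knoll: no edge straddles that height → 0 crossings.
Gulch: no edge straddles that height → 0 crossings.
Basin: no edge straddles that height → 0 crossings.
Ford: 4–5 at x≈5.94 (left), 7–1 at x≈11.00 (right) → 1 crossing.
Only Ford has an odd count, so the point is inside Ford.

Ford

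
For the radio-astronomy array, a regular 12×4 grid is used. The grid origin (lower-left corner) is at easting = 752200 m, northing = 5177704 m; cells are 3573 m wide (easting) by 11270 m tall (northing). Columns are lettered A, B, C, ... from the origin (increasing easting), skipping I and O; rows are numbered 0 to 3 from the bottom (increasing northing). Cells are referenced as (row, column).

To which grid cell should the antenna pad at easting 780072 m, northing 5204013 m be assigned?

(2, H)

Column index: ⌊(780072 − 752200) / 3573⌋ = ⌊7.801⌋ = 7 → column H
Row offset from origin: ⌊(5204013 − 5177704) / 11270⌋ = ⌊2.334⌋ = 2 → row 2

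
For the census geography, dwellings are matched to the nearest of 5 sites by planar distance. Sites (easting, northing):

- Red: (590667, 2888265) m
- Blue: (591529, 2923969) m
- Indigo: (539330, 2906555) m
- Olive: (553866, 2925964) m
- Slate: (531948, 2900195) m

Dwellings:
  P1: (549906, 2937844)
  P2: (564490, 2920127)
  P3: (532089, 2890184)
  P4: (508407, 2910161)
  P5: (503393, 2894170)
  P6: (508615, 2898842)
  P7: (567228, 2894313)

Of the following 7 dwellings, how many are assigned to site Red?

1

P1 → Olive
P2 → Olive
P3 → Slate
P4 → Slate
P5 → Slate
P6 → Slate
P7 → Red
1 of the 7 goes to Red.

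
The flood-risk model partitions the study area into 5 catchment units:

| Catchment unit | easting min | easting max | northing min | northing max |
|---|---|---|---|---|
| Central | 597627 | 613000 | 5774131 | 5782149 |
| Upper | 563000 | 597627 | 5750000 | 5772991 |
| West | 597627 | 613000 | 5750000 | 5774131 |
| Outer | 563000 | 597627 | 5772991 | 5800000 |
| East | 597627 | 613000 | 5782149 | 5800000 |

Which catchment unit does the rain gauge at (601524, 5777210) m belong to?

Central

The point has easting = 601524 and northing = 5777210.
Only Central satisfies 597627 ≤ easting ≤ 613000 and 5774131 ≤ northing ≤ 5782149.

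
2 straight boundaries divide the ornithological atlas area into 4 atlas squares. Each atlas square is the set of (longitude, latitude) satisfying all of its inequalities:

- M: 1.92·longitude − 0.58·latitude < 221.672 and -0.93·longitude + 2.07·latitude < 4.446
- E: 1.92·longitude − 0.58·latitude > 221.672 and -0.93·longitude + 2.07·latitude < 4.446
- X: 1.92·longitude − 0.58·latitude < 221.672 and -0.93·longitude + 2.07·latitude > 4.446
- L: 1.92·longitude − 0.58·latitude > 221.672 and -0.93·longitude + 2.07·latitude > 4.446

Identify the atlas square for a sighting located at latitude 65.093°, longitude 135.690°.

1.92·135.690 − 0.58·65.093 = 222.771, which is > 221.672
-0.93·135.690 + 2.07·65.093 = 8.551, which is > 4.446
This sign pattern matches L.

L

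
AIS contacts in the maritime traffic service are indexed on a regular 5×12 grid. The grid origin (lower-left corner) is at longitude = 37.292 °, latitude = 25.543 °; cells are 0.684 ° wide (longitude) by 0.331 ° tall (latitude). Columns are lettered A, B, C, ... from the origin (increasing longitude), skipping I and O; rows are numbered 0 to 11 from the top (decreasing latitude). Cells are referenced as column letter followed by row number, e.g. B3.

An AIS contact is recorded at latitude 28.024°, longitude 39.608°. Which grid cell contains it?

Column index: ⌊(39.608 − 37.292) / 0.684⌋ = ⌊3.386⌋ = 3 → column D
Row offset from origin: ⌊(28.024 − 25.543) / 0.331⌋ = ⌊7.495⌋ = 7 → row 4 (counted from top)

D4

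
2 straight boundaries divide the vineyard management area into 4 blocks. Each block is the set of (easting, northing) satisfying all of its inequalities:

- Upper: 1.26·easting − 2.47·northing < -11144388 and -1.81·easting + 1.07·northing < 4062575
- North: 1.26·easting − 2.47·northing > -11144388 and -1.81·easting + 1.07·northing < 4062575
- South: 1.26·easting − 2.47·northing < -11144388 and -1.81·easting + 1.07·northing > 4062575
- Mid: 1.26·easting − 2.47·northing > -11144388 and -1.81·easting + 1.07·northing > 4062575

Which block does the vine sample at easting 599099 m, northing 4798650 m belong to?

North

1.26·599099 − 2.47·4798650 = -11097800.760, which is > -11144388
-1.81·599099 + 1.07·4798650 = 4050186.310, which is < 4062575
This sign pattern matches North.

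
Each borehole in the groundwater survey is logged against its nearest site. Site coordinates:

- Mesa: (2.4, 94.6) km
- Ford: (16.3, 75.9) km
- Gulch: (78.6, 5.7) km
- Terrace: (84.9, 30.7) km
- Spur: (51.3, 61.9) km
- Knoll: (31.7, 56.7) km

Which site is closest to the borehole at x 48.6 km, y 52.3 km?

Spur

Squared distances to each site:
Mesa: 3923.730; Ford: 1600.250; Gulch: 3071.560; Terrace: 1784.250; Spur: 99.450; Knoll: 304.970.
Minimum at Spur.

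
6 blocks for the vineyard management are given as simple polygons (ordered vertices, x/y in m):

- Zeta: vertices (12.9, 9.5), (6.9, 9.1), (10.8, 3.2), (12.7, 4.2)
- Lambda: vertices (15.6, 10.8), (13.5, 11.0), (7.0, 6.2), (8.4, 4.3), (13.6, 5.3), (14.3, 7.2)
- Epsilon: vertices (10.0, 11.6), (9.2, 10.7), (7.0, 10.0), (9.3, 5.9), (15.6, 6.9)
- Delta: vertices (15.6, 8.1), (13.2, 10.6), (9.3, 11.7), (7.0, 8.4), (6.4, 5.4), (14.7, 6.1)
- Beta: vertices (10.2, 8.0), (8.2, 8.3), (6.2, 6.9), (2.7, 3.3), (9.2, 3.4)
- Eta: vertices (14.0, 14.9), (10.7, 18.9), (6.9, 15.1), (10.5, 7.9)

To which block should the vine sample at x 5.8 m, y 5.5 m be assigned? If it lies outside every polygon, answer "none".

Cast a ray rightward from (5.8, 5.5). For each polygon, the edges (by vertex number in listed order) whose endpoints lie on opposite sides of y = 5.5, where each meets that height, and whether that is right or left of the point:
Zeta: 2–3 at x≈9.28 (right), 4–1 at x≈12.75 (right) → 2 crossings.
Lambda: 3–4 at x≈7.52 (right), 5–6 at x≈13.67 (right) → 2 crossings.
Epsilon: no edge straddles that height → 0 crossings.
Delta: 4–5 at x≈6.42 (right), 5–6 at x≈7.59 (right) → 2 crossings.
Beta: 3–4 at x≈4.84 (left), 5–1 at x≈9.66 (right) → 1 crossing.
Eta: no edge straddles that height → 0 crossings.
Only Beta has an odd count, so the point is inside Beta.

Beta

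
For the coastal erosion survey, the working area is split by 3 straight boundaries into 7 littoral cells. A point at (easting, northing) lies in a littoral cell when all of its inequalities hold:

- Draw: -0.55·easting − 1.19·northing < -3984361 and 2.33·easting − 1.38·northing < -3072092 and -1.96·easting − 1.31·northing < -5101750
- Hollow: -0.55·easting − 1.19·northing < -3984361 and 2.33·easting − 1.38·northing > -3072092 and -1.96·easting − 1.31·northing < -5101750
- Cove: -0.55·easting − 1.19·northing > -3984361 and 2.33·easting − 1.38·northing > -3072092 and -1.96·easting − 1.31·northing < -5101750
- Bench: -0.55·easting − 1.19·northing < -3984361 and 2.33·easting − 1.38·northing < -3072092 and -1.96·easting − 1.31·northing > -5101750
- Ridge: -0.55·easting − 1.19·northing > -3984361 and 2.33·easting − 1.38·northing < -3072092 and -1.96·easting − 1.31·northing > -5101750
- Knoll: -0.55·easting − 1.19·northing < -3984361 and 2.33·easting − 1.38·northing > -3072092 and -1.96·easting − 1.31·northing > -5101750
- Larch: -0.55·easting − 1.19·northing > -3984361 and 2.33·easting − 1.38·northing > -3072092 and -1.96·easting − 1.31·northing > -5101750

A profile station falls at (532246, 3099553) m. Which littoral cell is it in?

-0.55·532246 − 1.19·3099553 = -3981203.370, which is > -3984361
2.33·532246 − 1.38·3099553 = -3037249.960, which is > -3072092
-1.96·532246 − 1.31·3099553 = -5103616.590, which is < -5101750
This sign pattern matches Cove.

Cove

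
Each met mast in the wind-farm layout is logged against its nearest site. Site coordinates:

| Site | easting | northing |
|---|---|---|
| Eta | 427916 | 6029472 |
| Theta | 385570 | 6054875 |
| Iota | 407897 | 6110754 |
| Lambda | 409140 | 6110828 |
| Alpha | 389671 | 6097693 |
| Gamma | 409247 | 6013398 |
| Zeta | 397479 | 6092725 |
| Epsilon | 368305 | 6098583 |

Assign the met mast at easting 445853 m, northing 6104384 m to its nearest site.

Squared distances to each site:
Eta: 5933543713.000; Theta: 6085181170.000; Iota: 1481234836.000; Lambda: 1389369505.000; Alpha: 3201186605.000; Gamma: 9618451432.000; Zeta: 2475976157.000; Epsilon: 6047343905.000.
Minimum at Lambda.

Lambda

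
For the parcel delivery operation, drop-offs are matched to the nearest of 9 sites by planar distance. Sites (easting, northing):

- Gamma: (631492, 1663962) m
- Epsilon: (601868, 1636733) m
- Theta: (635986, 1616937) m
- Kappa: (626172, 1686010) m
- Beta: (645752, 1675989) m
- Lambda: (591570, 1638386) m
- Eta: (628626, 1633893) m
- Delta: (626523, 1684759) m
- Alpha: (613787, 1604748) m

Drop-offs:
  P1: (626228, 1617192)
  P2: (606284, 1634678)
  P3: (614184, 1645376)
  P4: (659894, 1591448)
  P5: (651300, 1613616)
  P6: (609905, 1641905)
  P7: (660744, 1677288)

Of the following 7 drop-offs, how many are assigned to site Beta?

1

P1 → Theta
P2 → Epsilon
P3 → Epsilon
P4 → Theta
P5 → Theta
P6 → Epsilon
P7 → Beta
1 of the 7 goes to Beta.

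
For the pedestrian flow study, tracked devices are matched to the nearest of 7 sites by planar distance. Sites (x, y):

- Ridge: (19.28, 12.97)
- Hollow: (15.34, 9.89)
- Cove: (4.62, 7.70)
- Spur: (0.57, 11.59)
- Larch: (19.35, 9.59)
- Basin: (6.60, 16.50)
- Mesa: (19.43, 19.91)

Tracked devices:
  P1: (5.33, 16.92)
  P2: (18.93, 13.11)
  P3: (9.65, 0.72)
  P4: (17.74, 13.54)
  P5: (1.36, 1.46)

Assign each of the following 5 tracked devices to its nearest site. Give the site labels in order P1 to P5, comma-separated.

P1 → Basin (d²=1.79)
P2 → Ridge (d²=0.14)
P3 → Cove (d²=74.02)
P4 → Ridge (d²=2.70)
P5 → Cove (d²=49.57)

Basin, Ridge, Cove, Ridge, Cove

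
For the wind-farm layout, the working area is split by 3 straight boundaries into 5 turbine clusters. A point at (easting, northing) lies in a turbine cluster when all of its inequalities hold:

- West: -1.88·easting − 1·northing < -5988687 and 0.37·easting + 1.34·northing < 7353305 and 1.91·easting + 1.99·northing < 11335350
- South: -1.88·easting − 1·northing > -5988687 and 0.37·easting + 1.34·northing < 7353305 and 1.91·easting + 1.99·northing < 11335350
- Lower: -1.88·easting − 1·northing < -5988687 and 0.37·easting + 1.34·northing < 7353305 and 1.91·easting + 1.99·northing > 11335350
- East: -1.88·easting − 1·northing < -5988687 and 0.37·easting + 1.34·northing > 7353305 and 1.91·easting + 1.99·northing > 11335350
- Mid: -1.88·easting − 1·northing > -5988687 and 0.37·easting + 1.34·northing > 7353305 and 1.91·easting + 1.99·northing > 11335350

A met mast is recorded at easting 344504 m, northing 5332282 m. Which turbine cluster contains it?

-1.88·344504 − 1·5332282 = -5979949.520, which is > -5988687
0.37·344504 + 1.34·5332282 = 7272724.360, which is < 7353305
1.91·344504 + 1.99·5332282 = 11269243.820, which is < 11335350
This sign pattern matches South.

South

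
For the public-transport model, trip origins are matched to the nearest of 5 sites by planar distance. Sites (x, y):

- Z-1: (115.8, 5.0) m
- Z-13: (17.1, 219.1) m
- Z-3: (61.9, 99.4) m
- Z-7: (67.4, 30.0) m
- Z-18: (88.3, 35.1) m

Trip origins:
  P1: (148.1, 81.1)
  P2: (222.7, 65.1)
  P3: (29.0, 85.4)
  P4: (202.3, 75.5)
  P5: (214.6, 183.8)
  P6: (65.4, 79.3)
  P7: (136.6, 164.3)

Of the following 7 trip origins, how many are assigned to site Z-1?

2

P1 → Z-18
P2 → Z-1
P3 → Z-3
P4 → Z-1
P5 → Z-3
P6 → Z-3
P7 → Z-3
2 of the 7 go to Z-1.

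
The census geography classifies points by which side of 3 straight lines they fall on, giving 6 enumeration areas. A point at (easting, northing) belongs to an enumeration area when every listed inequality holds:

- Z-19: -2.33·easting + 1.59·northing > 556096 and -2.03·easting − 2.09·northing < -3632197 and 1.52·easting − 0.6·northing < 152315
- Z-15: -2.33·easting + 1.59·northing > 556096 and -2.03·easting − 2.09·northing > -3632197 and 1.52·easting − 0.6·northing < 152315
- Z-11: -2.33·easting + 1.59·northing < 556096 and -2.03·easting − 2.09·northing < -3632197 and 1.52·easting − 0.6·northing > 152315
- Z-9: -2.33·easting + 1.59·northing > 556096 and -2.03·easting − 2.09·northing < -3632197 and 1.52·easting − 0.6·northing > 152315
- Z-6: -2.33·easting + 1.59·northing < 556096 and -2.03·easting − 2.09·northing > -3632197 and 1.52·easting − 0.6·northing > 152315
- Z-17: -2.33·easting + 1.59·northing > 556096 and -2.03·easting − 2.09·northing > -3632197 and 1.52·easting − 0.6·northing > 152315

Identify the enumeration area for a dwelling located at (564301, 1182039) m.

-2.33·564301 + 1.59·1182039 = 564620.680, which is > 556096
-2.03·564301 − 2.09·1182039 = -3615992.540, which is > -3632197
1.52·564301 − 0.6·1182039 = 148514.120, which is < 152315
This sign pattern matches Z-15.

Z-15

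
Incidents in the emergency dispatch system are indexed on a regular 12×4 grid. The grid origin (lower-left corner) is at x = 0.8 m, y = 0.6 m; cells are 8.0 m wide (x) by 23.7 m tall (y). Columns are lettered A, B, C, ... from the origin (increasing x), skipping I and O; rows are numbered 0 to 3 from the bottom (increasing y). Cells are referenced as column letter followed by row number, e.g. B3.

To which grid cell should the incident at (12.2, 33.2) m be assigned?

Column index: ⌊(12.2 − 0.8) / 8.0⌋ = ⌊1.425⌋ = 1 → column B
Row offset from origin: ⌊(33.2 − 0.6) / 23.7⌋ = ⌊1.376⌋ = 1 → row 1

B1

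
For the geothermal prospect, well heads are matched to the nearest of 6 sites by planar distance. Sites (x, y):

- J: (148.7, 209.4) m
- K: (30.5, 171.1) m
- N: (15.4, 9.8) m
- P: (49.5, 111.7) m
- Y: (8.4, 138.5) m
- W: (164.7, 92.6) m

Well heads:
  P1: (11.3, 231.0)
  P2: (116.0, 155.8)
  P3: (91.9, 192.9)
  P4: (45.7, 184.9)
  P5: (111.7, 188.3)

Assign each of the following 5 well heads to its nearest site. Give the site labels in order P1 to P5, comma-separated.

P1 → K (d²=3956.65)
P2 → J (d²=3942.25)
P3 → J (d²=3498.49)
P4 → K (d²=421.48)
P5 → J (d²=1814.21)

K, J, J, K, J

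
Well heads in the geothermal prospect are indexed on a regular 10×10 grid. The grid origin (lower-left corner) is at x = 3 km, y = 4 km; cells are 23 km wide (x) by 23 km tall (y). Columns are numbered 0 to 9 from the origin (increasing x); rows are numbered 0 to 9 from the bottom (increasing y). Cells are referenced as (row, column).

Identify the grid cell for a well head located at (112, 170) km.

(7, 4)

Column index: ⌊(112 − 3) / 23⌋ = ⌊4.739⌋ = 4
Row offset from origin: ⌊(170 − 4) / 23⌋ = ⌊7.217⌋ = 7 → row 7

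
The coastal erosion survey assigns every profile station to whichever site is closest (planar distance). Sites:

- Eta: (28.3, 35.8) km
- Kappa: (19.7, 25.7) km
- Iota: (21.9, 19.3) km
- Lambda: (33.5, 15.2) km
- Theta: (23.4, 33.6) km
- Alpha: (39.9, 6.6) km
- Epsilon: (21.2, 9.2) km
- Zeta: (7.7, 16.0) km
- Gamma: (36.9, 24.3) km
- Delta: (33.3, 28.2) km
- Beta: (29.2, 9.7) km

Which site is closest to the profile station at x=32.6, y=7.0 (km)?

Beta

Squared distances to each site:
Eta: 847.930; Kappa: 516.100; Iota: 265.780; Lambda: 68.050; Theta: 792.200; Alpha: 53.450; Epsilon: 134.800; Zeta: 701.010; Gamma: 317.780; Delta: 449.930; Beta: 18.850.
Minimum at Beta.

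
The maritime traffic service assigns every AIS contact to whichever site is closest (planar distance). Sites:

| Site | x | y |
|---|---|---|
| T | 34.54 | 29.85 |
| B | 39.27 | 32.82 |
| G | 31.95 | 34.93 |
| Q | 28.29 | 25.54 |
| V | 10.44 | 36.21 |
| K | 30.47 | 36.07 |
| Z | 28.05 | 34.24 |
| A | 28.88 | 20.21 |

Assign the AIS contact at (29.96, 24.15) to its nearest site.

Squared distances to each site:
T: 53.466; B: 161.845; G: 120.169; Q: 4.721; V: 526.474; K: 142.347; Z: 105.456; A: 16.690.
Minimum at Q.

Q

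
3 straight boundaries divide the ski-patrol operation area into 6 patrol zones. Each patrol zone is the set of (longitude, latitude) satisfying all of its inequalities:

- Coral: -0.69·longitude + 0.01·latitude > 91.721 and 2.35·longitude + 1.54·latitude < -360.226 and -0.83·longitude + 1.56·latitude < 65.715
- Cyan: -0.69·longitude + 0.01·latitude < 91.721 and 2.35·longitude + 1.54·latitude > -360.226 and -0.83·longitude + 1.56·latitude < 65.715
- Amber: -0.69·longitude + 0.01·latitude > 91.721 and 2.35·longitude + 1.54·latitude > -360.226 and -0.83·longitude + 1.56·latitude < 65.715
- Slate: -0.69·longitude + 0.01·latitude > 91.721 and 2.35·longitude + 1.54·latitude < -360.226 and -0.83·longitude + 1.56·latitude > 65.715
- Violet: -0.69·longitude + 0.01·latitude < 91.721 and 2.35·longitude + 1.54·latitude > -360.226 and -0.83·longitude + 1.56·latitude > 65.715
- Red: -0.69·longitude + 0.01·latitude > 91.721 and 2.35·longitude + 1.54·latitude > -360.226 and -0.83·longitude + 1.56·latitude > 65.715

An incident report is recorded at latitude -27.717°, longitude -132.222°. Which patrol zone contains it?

Violet

-0.69·-132.222 + 0.01·-27.717 = 90.956, which is < 91.721
2.35·-132.222 + 1.54·-27.717 = -353.406, which is > -360.226
-0.83·-132.222 + 1.56·-27.717 = 66.506, which is > 65.715
This sign pattern matches Violet.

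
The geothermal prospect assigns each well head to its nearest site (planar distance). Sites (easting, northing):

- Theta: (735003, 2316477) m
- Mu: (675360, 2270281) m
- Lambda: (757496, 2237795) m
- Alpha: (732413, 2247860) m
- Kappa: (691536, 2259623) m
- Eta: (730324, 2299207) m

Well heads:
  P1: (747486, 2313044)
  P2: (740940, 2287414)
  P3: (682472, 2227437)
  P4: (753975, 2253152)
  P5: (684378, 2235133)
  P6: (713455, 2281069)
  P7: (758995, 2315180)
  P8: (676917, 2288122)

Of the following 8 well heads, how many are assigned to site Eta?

2

P1 → Theta
P2 → Eta
P3 → Kappa
P4 → Lambda
P5 → Kappa
P6 → Eta
P7 → Theta
P8 → Mu
2 of the 8 go to Eta.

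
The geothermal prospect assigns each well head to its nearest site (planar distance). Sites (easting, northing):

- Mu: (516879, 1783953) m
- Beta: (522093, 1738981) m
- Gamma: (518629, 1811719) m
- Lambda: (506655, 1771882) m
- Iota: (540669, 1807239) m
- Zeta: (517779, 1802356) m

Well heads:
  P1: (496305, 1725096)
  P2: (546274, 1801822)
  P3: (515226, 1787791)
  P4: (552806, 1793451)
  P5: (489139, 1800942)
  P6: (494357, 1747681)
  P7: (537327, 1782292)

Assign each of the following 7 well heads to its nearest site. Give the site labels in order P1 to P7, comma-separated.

P1 → Beta (d²=857814169.00)
P2 → Iota (d²=60759914.00)
P3 → Mu (d²=17462653.00)
P4 → Iota (d²=337415713.00)
P5 → Zeta (d²=822248996.00)
P6 → Lambda (d²=736929205.00)
P7 → Mu (d²=420879625.00)

Beta, Iota, Mu, Iota, Zeta, Lambda, Mu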